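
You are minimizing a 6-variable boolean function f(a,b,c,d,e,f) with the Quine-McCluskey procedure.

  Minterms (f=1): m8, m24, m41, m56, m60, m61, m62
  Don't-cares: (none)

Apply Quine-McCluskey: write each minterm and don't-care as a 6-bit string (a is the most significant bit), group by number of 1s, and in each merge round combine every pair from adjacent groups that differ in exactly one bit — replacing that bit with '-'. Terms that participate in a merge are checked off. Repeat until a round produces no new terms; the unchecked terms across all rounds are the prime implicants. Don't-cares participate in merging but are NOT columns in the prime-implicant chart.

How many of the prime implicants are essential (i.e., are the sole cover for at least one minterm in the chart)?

[col 0] 001000*, 011000*, 101001, 111000*, 111100*, 111101*, 111110*
[col 1] -11000, 0-1000, 111-00, 1111-0, 11110-
Prime implicants: -11000, 0-1000, 101001, 111-00, 1111-0, 11110-
PI chart (minterm → PIs covering it):
  8 | 0-1000  (sole → essential)
  24 | -11000,0-1000
  41 | 101001  (sole → essential)
  56 | -11000,111-00
  60 | 111-00,1111-0,11110-
  61 | 11110-  (sole → essential)
  62 | 1111-0  (sole → essential)
Essential prime implicants: 0-1000, 101001, 1111-0, 11110-

4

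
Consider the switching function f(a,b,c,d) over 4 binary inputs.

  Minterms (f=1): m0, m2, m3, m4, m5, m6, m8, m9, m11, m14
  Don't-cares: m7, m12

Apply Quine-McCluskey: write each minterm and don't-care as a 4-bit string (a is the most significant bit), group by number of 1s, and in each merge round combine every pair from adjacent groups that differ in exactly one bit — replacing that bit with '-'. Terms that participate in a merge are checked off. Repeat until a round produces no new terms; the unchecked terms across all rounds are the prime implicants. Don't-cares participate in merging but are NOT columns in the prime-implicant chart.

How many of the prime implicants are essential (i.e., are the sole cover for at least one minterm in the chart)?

2

Round 0: 0000✓ 0010✓ 0011✓ 0100✓ 0101✓ 0110✓ 0111✓ 1000✓ 1001✓ 1011✓ 1100✓ 1110✓
Round 1: -000✓ -011 -100✓ -110✓ 0-00✓ 0-10✓ 0-11✓ 00-0✓ 001-✓ 01-0✓ 01-1✓ 010-✓ 011-✓ 1-00✓ 10-1 100- 11-0✓
Round 2: --00 -1-0 0--0 0-1- 01--
PIs = {--00, -011, -1-0, 0--0, 0-1-, 01--, 10-1, 100-}
Coverage chart:
  m0: --00,0--0
  m2: 0--0,0-1-
  m3: -011,0-1-
  m4: --00,-1-0,0--0,01--
  m5: 01-- ←essential
  m6: -1-0,0--0,0-1-,01--
  m8: --00,100-
  m9: 10-1,100-
  m11: -011,10-1
  m14: -1-0 ←essential
Essential: -1-0, 01--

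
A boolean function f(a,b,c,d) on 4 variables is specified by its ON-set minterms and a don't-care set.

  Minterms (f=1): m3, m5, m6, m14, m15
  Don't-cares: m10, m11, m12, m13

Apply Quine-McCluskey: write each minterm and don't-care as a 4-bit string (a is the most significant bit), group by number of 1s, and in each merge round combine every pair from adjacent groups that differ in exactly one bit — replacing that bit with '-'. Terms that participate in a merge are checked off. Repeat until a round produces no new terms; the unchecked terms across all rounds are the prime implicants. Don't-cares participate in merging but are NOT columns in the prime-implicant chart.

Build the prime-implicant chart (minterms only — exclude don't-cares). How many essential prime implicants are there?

size-2^0 implicants → 0011(✓)  0101(✓)  0110(✓)  1010(✓)  1011(✓)  1100(✓)  1101(✓)  1110(✓)  1111(✓)
size-2^1 implicants → -011  -101  -110  1-10(✓)  1-11(✓)  101-(✓)  11-0(✓)  11-1(✓)  110-(✓)  111-(✓)
size-2^2 implicants → 1-1-  11--
Unchecked terms (primes): -011, -101, -110, 1-1-, 11--
Minterm coverage:
  m3 ⊆ -011 [E]
  m5 ⊆ -101 [E]
  m6 ⊆ -110 [E]
  m14 ⊆ -110,1-1-,11--
  m15 ⊆ 1-1-,11--
E = {-011, -101, -110}

3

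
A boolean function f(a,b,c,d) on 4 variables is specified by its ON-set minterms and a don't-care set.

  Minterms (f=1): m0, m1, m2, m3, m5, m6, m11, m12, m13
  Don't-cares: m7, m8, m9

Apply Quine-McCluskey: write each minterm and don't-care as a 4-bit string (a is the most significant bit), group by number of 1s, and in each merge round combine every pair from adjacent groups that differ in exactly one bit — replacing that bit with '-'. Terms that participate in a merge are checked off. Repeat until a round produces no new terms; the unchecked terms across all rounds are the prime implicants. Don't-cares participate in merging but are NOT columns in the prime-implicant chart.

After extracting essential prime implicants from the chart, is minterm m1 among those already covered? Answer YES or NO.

size-2^0 implicants → 0000(✓)  0001(✓)  0010(✓)  0011(✓)  0101(✓)  0110(✓)  0111(✓)  1000(✓)  1001(✓)  1011(✓)  1100(✓)  1101(✓)
size-2^1 implicants → -000(✓)  -001(✓)  -011(✓)  -101(✓)  0-01(✓)  0-10(✓)  0-11(✓)  00-0(✓)  00-1(✓)  000-(✓)  001-(✓)  01-1(✓)  011-(✓)  1-00(✓)  1-01(✓)  10-1(✓)  100-(✓)  110-(✓)
size-2^2 implicants → --01  -0-1  -00-  0--1  0-1-  00--  1-0-
Unchecked terms (primes): --01, -0-1, -00-, 0--1, 0-1-, 00--, 1-0-
Minterm coverage:
  m0 ⊆ -00-,00--
  m1 ⊆ --01,-0-1,-00-,0--1,00--
  m2 ⊆ 0-1-,00--
  m3 ⊆ -0-1,0--1,0-1-,00--
  m5 ⊆ --01,0--1
  m6 ⊆ 0-1- [E]
  m11 ⊆ -0-1 [E]
  m12 ⊆ 1-0- [E]
  m13 ⊆ --01,1-0-
E = {-0-1, 0-1-, 1-0-}

YES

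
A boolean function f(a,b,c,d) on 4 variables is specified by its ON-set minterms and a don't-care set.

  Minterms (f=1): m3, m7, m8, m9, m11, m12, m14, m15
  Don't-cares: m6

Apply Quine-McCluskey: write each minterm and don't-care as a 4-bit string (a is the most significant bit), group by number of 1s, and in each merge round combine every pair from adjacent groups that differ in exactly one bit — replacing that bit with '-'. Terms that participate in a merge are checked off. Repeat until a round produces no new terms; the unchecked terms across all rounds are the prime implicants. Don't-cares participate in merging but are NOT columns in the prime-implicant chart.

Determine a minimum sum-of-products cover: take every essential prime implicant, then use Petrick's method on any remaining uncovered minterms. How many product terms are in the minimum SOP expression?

size-2^0 implicants → 0011(✓)  0110(✓)  0111(✓)  1000(✓)  1001(✓)  1011(✓)  1100(✓)  1110(✓)  1111(✓)
size-2^1 implicants → -011(✓)  -110(✓)  -111(✓)  0-11(✓)  011-(✓)  1-00  1-11(✓)  10-1  100-  11-0  111-(✓)
size-2^2 implicants → --11  -11-
Unchecked terms (primes): --11, -11-, 1-00, 10-1, 100-, 11-0
Minterm coverage:
  m3 ⊆ --11 [E]
  m7 ⊆ --11,-11-
  m8 ⊆ 1-00,100-
  m9 ⊆ 10-1,100-
  m11 ⊆ --11,10-1
  m12 ⊆ 1-00,11-0
  m14 ⊆ -11-,11-0
  m15 ⊆ --11,-11-
E = {--11}
Petrick residual → 100-, 11-0
Cover = cd + ab'c' + abd'  |cover|=3

3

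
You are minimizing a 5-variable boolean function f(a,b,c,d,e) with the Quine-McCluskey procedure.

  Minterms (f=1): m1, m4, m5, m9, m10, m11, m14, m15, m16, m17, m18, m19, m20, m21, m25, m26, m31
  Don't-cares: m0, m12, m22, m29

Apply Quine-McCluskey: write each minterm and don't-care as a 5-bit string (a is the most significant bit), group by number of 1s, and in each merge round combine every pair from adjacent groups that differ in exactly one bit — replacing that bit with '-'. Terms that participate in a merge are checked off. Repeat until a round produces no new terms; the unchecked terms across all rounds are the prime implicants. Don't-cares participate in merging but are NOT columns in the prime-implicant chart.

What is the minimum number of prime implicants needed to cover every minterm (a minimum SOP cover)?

6

[col 0] 00000*, 00001*, 00100*, 00101*, 01001*, 01010*, 01011*, 01100*, 01110*, 01111*, 10000*, 10001*, 10010*, 10011*, 10100*, 10101*, 10110*, 11001*, 11010*, 11101*, 11111*
[col 1] -0000*, -0001*, -0100*, -0101*, -1001*, -1010, -1111, 0-001*, 0-100, 00-00*, 00-01*, 0000-*, 0010-*, 01-10*, 01-11*, 010-1, 0101-*, 011-0, 0111-*, 1-001*, 1-010, 1-101*, 10-00*, 10-01*, 10-10*, 100-0*, 100-1*, 1000-*, 1001-*, 101-0*, 1010-*, 11-01*, 111-1
[col 2] --001, -0-00*, -0-01*, -000-*, -010-*, 00-0-*, 01-1-, 1--01, 10--0, 10-0-*, 100--
[col 3] -0-0-
Prime implicants: --001, -0-0-, -1010, -1111, 0-100, 01-1-, 010-1, 011-0, 1--01, 1-010, 10--0, 100--, 111-1
PI chart (minterm → PIs covering it):
  1 | --001,-0-0-
  4 | -0-0-,0-100
  5 | -0-0-  (sole → essential)
  9 | --001,010-1
  10 | -1010,01-1-
  11 | 01-1-,010-1
  14 | 01-1-,011-0
  15 | -1111,01-1-
  16 | -0-0-,10--0,100--
  17 | --001,-0-0-,1--01,100--
  18 | 1-010,10--0,100--
  19 | 100--  (sole → essential)
  20 | -0-0-,10--0
  21 | -0-0-,1--01
  25 | --001,1--01
  26 | -1010,1-010
  31 | -1111,111-1
Essential prime implicants: -0-0-, 100--
Petrick residual → --001, -1010, -1111, 01-1-
Minimum SOP uses 6 PIs: c'd'e + b'd' + bc'de' + bcde + a'bd + ab'c'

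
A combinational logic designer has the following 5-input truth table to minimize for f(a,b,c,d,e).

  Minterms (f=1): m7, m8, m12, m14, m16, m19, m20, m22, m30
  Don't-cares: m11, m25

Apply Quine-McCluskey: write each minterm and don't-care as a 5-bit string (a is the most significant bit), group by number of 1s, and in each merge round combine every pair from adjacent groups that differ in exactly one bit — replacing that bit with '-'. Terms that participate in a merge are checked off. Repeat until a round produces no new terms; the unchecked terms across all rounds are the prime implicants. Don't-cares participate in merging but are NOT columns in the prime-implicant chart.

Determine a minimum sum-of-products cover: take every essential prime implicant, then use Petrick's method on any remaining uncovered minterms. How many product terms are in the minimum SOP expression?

6

size-2^0 implicants → 00111  01000(✓)  01011  01100(✓)  01110(✓)  10000(✓)  10011  10100(✓)  10110(✓)  11001  11110(✓)
size-2^1 implicants → -1110  01-00  011-0  1-110  10-00  101-0
Unchecked terms (primes): -1110, 00111, 01-00, 01011, 011-0, 1-110, 10-00, 10011, 101-0, 11001
Minterm coverage:
  m7 ⊆ 00111 [E]
  m8 ⊆ 01-00 [E]
  m12 ⊆ 01-00,011-0
  m14 ⊆ -1110,011-0
  m16 ⊆ 10-00 [E]
  m19 ⊆ 10011 [E]
  m20 ⊆ 10-00,101-0
  m22 ⊆ 1-110,101-0
  m30 ⊆ -1110,1-110
E = {00111, 01-00, 10-00, 10011}
Petrick residual → -1110, 1-110
Cover = bcde' + a'b'cde + a'bd'e' + acde' + ab'd'e' + ab'c'de  |cover|=6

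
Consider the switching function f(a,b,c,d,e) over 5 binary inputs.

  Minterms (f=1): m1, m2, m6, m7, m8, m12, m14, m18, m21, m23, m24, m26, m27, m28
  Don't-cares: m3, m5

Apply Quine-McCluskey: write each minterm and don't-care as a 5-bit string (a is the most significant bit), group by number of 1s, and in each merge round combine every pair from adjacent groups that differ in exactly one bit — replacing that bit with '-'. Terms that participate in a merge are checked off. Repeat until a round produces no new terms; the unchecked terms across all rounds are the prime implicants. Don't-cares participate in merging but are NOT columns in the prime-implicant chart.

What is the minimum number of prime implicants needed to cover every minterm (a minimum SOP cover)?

6

size-2^0 implicants → 00001(✓)  00010(✓)  00011(✓)  00101(✓)  00110(✓)  00111(✓)  01000(✓)  01100(✓)  01110(✓)  10010(✓)  10101(✓)  10111(✓)  11000(✓)  11010(✓)  11011(✓)  11100(✓)
size-2^1 implicants → -0010  -0101(✓)  -0111(✓)  -1000(✓)  -1100(✓)  0-110  00-01(✓)  00-10(✓)  00-11(✓)  000-1(✓)  0001-(✓)  001-1(✓)  0011-(✓)  01-00(✓)  011-0  1-010  101-1(✓)  11-00(✓)  110-0  1101-
size-2^2 implicants → -01-1  -1-00  00--1  00-1-
Unchecked terms (primes): -0010, -01-1, -1-00, 0-110, 00--1, 00-1-, 011-0, 1-010, 110-0, 1101-
Minterm coverage:
  m1 ⊆ 00--1 [E]
  m2 ⊆ -0010,00-1-
  m6 ⊆ 0-110,00-1-
  m7 ⊆ -01-1,00--1,00-1-
  m8 ⊆ -1-00 [E]
  m12 ⊆ -1-00,011-0
  m14 ⊆ 0-110,011-0
  m18 ⊆ -0010,1-010
  m21 ⊆ -01-1 [E]
  m23 ⊆ -01-1 [E]
  m24 ⊆ -1-00,110-0
  m26 ⊆ 1-010,110-0,1101-
  m27 ⊆ 1101- [E]
  m28 ⊆ -1-00 [E]
E = {-01-1, -1-00, 00--1, 1101-}
Petrick residual → -0010, 0-110
Cover = b'c'de' + b'ce + bd'e' + a'cde' + a'b'e + abc'd  |cover|=6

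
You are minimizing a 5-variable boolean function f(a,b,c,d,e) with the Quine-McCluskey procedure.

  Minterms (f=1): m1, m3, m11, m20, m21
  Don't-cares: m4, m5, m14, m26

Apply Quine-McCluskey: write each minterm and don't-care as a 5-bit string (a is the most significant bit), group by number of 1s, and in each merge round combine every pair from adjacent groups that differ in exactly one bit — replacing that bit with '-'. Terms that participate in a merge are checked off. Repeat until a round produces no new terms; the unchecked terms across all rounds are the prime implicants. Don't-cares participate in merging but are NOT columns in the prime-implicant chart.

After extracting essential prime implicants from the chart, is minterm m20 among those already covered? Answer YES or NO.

YES

Round 0: 00001✓ 00011✓ 00100✓ 00101✓ 01011✓ 01110 10100✓ 10101✓ 11010
Round 1: -0100✓ -0101✓ 0-011 00-01 000-1 0010-✓ 1010-✓
Round 2: -010-
PIs = {-010-, 0-011, 00-01, 000-1, 01110, 11010}
Coverage chart:
  m1: 00-01,000-1
  m3: 0-011,000-1
  m11: 0-011 ←essential
  m20: -010- ←essential
  m21: -010- ←essential
Essential: -010-, 0-011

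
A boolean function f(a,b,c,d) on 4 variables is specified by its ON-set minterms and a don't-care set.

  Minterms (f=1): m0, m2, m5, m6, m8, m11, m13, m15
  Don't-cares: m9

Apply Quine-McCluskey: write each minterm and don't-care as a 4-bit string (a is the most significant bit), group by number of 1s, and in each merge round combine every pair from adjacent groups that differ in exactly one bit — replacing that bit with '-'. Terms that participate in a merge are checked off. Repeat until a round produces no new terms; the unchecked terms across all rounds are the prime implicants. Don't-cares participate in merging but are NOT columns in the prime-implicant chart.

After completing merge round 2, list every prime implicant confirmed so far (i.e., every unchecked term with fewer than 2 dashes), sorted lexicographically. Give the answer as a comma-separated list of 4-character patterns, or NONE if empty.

Round 0: 0000✓ 0010✓ 0101✓ 0110✓ 1000✓ 1001✓ 1011✓ 1101✓ 1111✓
Round 1: -000 -101 0-10 00-0 1-01✓ 1-11✓ 10-1✓ 100- 11-1✓
Round 2: 1--1
PIs = {-000, -101, 0-10, 00-0, 1--1, 100-}

-000, -101, 0-10, 00-0, 100-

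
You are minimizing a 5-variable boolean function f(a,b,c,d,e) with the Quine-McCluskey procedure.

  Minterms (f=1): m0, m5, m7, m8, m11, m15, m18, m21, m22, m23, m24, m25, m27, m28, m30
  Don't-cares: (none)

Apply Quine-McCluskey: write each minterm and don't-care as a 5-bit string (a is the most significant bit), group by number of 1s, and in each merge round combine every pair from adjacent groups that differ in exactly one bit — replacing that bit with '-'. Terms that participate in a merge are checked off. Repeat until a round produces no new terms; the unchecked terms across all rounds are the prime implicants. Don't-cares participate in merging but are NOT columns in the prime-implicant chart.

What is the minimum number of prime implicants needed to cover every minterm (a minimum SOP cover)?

7

size-2^0 implicants → 00000(✓)  00101(✓)  00111(✓)  01000(✓)  01011(✓)  01111(✓)  10010(✓)  10101(✓)  10110(✓)  10111(✓)  11000(✓)  11001(✓)  11011(✓)  11100(✓)  11110(✓)
size-2^1 implicants → -0101(✓)  -0111(✓)  -1000  -1011  0-000  0-111  001-1(✓)  01-11  1-110  10-10  101-1(✓)  1011-  11-00  110-1  1100-  111-0
size-2^2 implicants → -01-1
Unchecked terms (primes): -01-1, -1000, -1011, 0-000, 0-111, 01-11, 1-110, 10-10, 1011-, 11-00, 110-1, 1100-, 111-0
Minterm coverage:
  m0 ⊆ 0-000 [E]
  m5 ⊆ -01-1 [E]
  m7 ⊆ -01-1,0-111
  m8 ⊆ -1000,0-000
  m11 ⊆ -1011,01-11
  m15 ⊆ 0-111,01-11
  m18 ⊆ 10-10 [E]
  m21 ⊆ -01-1 [E]
  m22 ⊆ 1-110,10-10,1011-
  m23 ⊆ -01-1,1011-
  m24 ⊆ -1000,11-00,1100-
  m25 ⊆ 110-1,1100-
  m27 ⊆ -1011,110-1
  m28 ⊆ 11-00,111-0
  m30 ⊆ 1-110,111-0
E = {-01-1, 0-000, 10-10}
Petrick residual → -1000, 01-11, 110-1, 111-0
Cover = b'ce + bc'd'e' + a'c'd'e' + a'bde + ab'de' + abc'e + abce'  |cover|=7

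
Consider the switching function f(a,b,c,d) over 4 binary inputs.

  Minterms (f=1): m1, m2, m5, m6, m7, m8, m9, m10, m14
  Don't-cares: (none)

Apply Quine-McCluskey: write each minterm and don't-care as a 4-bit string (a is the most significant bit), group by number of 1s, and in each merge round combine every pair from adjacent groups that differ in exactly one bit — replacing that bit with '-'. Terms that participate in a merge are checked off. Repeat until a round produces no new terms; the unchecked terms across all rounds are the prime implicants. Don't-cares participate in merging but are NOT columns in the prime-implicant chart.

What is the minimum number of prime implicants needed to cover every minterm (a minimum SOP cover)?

[col 0] 0001*, 0010*, 0101*, 0110*, 0111*, 1000*, 1001*, 1010*, 1110*
[col 1] -001, -010*, -110*, 0-01, 0-10*, 01-1, 011-, 1-10*, 10-0, 100-
[col 2] --10
Prime implicants: --10, -001, 0-01, 01-1, 011-, 10-0, 100-
PI chart (minterm → PIs covering it):
  1 | -001,0-01
  2 | --10  (sole → essential)
  5 | 0-01,01-1
  6 | --10,011-
  7 | 01-1,011-
  8 | 10-0,100-
  9 | -001,100-
  10 | --10,10-0
  14 | --10  (sole → essential)
Essential prime implicants: --10
Petrick residual → -001, 01-1, 10-0
Minimum SOP uses 4 PIs: cd' + b'c'd + a'bd + ab'd'

4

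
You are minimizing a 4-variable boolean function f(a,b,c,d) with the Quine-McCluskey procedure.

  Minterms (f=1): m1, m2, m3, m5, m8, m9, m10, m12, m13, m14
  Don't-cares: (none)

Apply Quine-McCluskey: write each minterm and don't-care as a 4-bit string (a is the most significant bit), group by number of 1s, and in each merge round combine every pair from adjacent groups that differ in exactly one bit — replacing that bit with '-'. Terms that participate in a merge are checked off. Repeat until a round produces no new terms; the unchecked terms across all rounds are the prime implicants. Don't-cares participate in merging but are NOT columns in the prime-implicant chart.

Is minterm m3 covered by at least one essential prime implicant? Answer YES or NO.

NO

[col 0] 0001*, 0010*, 0011*, 0101*, 1000*, 1001*, 1010*, 1100*, 1101*, 1110*
[col 1] -001*, -010, -101*, 0-01*, 00-1, 001-, 1-00*, 1-01*, 1-10*, 10-0*, 100-*, 11-0*, 110-*
[col 2] --01, 1--0, 1-0-
Prime implicants: --01, -010, 00-1, 001-, 1--0, 1-0-
PI chart (minterm → PIs covering it):
  1 | --01,00-1
  2 | -010,001-
  3 | 00-1,001-
  5 | --01  (sole → essential)
  8 | 1--0,1-0-
  9 | --01,1-0-
  10 | -010,1--0
  12 | 1--0,1-0-
  13 | --01,1-0-
  14 | 1--0  (sole → essential)
Essential prime implicants: --01, 1--0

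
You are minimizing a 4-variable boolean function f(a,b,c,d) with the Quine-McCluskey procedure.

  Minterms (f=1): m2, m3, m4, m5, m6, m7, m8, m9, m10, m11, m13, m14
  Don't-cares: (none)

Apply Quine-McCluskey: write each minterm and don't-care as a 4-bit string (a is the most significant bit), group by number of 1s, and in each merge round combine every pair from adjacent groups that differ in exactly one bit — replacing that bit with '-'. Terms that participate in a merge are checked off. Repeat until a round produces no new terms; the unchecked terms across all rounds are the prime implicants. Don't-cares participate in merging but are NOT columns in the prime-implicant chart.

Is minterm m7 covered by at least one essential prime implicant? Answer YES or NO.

[col 0] 0010*, 0011*, 0100*, 0101*, 0110*, 0111*, 1000*, 1001*, 1010*, 1011*, 1101*, 1110*
[col 1] -010*, -011*, -101, -110*, 0-10*, 0-11*, 001-*, 01-0*, 01-1*, 010-*, 011-*, 1-01, 1-10*, 10-0*, 10-1*, 100-*, 101-*
[col 2] --10, -01-, 0-1-, 01--, 10--
Prime implicants: --10, -01-, -101, 0-1-, 01--, 1-01, 10--
PI chart (minterm → PIs covering it):
  2 | --10,-01-,0-1-
  3 | -01-,0-1-
  4 | 01--  (sole → essential)
  5 | -101,01--
  6 | --10,0-1-,01--
  7 | 0-1-,01--
  8 | 10--  (sole → essential)
  9 | 1-01,10--
  10 | --10,-01-,10--
  11 | -01-,10--
  13 | -101,1-01
  14 | --10  (sole → essential)
Essential prime implicants: --10, 01--, 10--

YES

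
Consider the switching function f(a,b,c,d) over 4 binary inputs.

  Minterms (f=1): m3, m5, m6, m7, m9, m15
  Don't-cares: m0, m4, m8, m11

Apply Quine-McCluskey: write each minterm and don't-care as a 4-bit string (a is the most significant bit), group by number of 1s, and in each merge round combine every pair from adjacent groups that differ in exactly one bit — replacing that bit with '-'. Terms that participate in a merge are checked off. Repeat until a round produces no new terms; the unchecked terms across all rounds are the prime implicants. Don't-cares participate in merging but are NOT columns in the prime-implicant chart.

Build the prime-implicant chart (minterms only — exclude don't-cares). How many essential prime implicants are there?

2

Round 0: 0000✓ 0011✓ 0100✓ 0101✓ 0110✓ 0111✓ 1000✓ 1001✓ 1011✓ 1111✓
Round 1: -000 -011✓ -111✓ 0-00 0-11✓ 01-0✓ 01-1✓ 010-✓ 011-✓ 1-11✓ 10-1 100-
Round 2: --11 01--
PIs = {--11, -000, 0-00, 01--, 10-1, 100-}
Coverage chart:
  m3: --11 ←essential
  m5: 01-- ←essential
  m6: 01-- ←essential
  m7: --11,01--
  m9: 10-1,100-
  m15: --11 ←essential
Essential: --11, 01--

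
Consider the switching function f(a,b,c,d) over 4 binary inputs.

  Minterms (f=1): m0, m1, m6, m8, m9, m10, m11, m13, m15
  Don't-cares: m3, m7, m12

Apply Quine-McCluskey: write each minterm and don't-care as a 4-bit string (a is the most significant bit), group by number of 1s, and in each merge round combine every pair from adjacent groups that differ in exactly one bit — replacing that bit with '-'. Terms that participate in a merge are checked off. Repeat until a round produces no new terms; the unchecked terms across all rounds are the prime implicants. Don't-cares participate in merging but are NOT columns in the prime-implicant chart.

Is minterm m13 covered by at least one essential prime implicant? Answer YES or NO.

size-2^0 implicants → 0000(✓)  0001(✓)  0011(✓)  0110(✓)  0111(✓)  1000(✓)  1001(✓)  1010(✓)  1011(✓)  1100(✓)  1101(✓)  1111(✓)
size-2^1 implicants → -000(✓)  -001(✓)  -011(✓)  -111(✓)  0-11(✓)  00-1(✓)  000-(✓)  011-  1-00(✓)  1-01(✓)  1-11(✓)  10-0(✓)  10-1(✓)  100-(✓)  101-(✓)  11-1(✓)  110-(✓)
size-2^2 implicants → --11  -0-1  -00-  1--1  1-0-  10--
Unchecked terms (primes): --11, -0-1, -00-, 011-, 1--1, 1-0-, 10--
Minterm coverage:
  m0 ⊆ -00- [E]
  m1 ⊆ -0-1,-00-
  m6 ⊆ 011- [E]
  m8 ⊆ -00-,1-0-,10--
  m9 ⊆ -0-1,-00-,1--1,1-0-,10--
  m10 ⊆ 10-- [E]
  m11 ⊆ --11,-0-1,1--1,10--
  m13 ⊆ 1--1,1-0-
  m15 ⊆ --11,1--1
E = {-00-, 011-, 10--}

NO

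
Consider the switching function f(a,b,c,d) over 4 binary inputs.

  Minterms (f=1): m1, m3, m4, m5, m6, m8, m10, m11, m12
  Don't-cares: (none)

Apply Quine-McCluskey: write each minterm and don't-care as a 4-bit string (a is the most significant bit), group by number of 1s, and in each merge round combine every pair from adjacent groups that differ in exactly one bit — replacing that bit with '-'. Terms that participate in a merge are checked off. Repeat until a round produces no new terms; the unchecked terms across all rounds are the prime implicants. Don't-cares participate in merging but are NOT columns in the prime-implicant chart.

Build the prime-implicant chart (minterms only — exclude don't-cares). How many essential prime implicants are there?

Round 0: 0001✓ 0011✓ 0100✓ 0101✓ 0110✓ 1000✓ 1010✓ 1011✓ 1100✓
Round 1: -011 -100 0-01 00-1 01-0 010- 1-00 10-0 101-
PIs = {-011, -100, 0-01, 00-1, 01-0, 010-, 1-00, 10-0, 101-}
Coverage chart:
  m1: 0-01,00-1
  m3: -011,00-1
  m4: -100,01-0,010-
  m5: 0-01,010-
  m6: 01-0 ←essential
  m8: 1-00,10-0
  m10: 10-0,101-
  m11: -011,101-
  m12: -100,1-00
Essential: 01-0

1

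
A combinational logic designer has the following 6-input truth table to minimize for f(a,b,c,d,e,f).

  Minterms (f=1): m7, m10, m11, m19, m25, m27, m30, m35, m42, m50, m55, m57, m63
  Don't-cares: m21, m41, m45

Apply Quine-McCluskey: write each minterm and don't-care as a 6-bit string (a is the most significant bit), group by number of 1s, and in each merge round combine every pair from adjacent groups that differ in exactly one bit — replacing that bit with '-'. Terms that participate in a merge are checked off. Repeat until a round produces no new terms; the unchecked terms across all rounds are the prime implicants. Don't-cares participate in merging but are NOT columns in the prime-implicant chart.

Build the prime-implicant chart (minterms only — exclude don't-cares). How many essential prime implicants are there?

Round 0: 000111 001010✓ 001011✓ 010011✓ 010101 011001✓ 011011✓ 011110 100011 101001✓ 101010✓ 101101✓ 110010 110111✓ 111001✓ 111111✓
Round 1: -01010 -11001 0-1011 00101- 01-011 0110-1 1-1001 101-01 11-111
PIs = {-01010, -11001, 0-1011, 000111, 00101-, 01-011, 010101, 0110-1, 011110, 1-1001, 100011, 101-01, 11-111, 110010}
Coverage chart:
  m7: 000111 ←essential
  m10: -01010,00101-
  m11: 0-1011,00101-
  m19: 01-011 ←essential
  m25: -11001,0110-1
  m27: 0-1011,01-011,0110-1
  m30: 011110 ←essential
  m35: 100011 ←essential
  m42: -01010 ←essential
  m50: 110010 ←essential
  m55: 11-111 ←essential
  m57: -11001,1-1001
  m63: 11-111 ←essential
Essential: -01010, 000111, 01-011, 011110, 100011, 11-111, 110010

7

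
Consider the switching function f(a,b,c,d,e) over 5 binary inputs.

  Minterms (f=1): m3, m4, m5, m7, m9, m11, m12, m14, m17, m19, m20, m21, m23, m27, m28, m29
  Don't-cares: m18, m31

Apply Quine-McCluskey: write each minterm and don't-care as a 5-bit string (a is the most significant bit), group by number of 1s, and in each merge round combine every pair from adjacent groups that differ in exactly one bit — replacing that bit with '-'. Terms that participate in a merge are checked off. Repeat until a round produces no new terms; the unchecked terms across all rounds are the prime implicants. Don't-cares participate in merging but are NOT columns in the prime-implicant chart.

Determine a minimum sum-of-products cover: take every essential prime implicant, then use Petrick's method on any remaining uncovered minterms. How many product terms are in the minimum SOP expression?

7

[col 0] 00011*, 00100*, 00101*, 00111*, 01001*, 01011*, 01100*, 01110*, 10001*, 10010*, 10011*, 10100*, 10101*, 10111*, 11011*, 11100*, 11101*, 11111*
[col 1] -0011*, -0100*, -0101*, -0111*, -1011*, -1100*, 0-011*, 0-100*, 00-11*, 001-1*, 0010-*, 010-1, 011-0, 1-011*, 1-100*, 1-101*, 1-111*, 10-01*, 10-11*, 100-1*, 1001-, 101-1*, 1010-*, 11-11*, 111-1*, 1110-*
[col 2] --011, --100, -0-11, -01-1, -010-, 1--11, 1-1-1, 1-10-, 10--1
Prime implicants: --011, --100, -0-11, -01-1, -010-, 010-1, 011-0, 1--11, 1-1-1, 1-10-, 10--1, 1001-
PI chart (minterm → PIs covering it):
  3 | --011,-0-11
  4 | --100,-010-
  5 | -01-1,-010-
  7 | -0-11,-01-1
  9 | 010-1  (sole → essential)
  11 | --011,010-1
  12 | --100,011-0
  14 | 011-0  (sole → essential)
  17 | 10--1  (sole → essential)
  19 | --011,-0-11,1--11,10--1,1001-
  20 | --100,-010-,1-10-
  21 | -01-1,-010-,1-1-1,1-10-,10--1
  23 | -0-11,-01-1,1--11,1-1-1,10--1
  27 | --011,1--11
  28 | --100,1-10-
  29 | 1-1-1,1-10-
Essential prime implicants: 010-1, 011-0, 10--1
Petrick residual → --011, --100, -01-1, 1-1-1
Minimum SOP uses 7 PIs: c'de + cd'e' + b'ce + a'bc'e + a'bce' + ace + ab'e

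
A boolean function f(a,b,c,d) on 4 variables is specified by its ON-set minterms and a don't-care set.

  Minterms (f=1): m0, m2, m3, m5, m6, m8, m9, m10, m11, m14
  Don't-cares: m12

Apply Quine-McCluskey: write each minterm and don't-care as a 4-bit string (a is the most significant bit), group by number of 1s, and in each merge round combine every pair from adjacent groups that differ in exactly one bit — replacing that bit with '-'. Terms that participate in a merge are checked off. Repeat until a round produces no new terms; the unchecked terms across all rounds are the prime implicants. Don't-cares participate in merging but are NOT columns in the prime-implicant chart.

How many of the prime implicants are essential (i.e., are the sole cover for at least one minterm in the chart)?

[col 0] 0000*, 0010*, 0011*, 0101, 0110*, 1000*, 1001*, 1010*, 1011*, 1100*, 1110*
[col 1] -000*, -010*, -011*, -110*, 0-10*, 00-0*, 001-*, 1-00*, 1-10*, 10-0*, 10-1*, 100-*, 101-*, 11-0*
[col 2] --10, -0-0, -01-, 1--0, 10--
Prime implicants: --10, -0-0, -01-, 0101, 1--0, 10--
PI chart (minterm → PIs covering it):
  0 | -0-0  (sole → essential)
  2 | --10,-0-0,-01-
  3 | -01-  (sole → essential)
  5 | 0101  (sole → essential)
  6 | --10  (sole → essential)
  8 | -0-0,1--0,10--
  9 | 10--  (sole → essential)
  10 | --10,-0-0,-01-,1--0,10--
  11 | -01-,10--
  14 | --10,1--0
Essential prime implicants: --10, -0-0, -01-, 0101, 10--

5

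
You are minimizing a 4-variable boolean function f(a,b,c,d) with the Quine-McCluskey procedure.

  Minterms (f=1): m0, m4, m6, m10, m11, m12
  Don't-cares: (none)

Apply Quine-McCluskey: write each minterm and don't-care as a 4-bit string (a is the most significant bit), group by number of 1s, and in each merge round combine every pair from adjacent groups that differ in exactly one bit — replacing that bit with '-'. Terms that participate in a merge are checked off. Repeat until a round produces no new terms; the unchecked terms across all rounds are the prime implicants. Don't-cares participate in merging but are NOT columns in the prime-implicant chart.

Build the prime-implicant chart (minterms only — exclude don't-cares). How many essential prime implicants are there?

4

Round 0: 0000✓ 0100✓ 0110✓ 1010✓ 1011✓ 1100✓
Round 1: -100 0-00 01-0 101-
PIs = {-100, 0-00, 01-0, 101-}
Coverage chart:
  m0: 0-00 ←essential
  m4: -100,0-00,01-0
  m6: 01-0 ←essential
  m10: 101- ←essential
  m11: 101- ←essential
  m12: -100 ←essential
Essential: -100, 0-00, 01-0, 101-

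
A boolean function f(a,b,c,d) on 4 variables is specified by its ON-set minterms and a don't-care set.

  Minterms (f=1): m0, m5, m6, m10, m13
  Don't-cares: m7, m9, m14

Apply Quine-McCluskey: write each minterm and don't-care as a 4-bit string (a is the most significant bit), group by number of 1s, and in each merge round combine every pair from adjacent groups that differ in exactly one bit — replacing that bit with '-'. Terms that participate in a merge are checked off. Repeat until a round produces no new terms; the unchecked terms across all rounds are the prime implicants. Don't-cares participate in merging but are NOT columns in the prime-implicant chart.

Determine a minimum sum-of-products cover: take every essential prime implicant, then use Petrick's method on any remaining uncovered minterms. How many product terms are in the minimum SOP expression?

Round 0: 0000 0101✓ 0110✓ 0111✓ 1001✓ 1010✓ 1101✓ 1110✓
Round 1: -101 -110 01-1 011- 1-01 1-10
PIs = {-101, -110, 0000, 01-1, 011-, 1-01, 1-10}
Coverage chart:
  m0: 0000 ←essential
  m5: -101,01-1
  m6: -110,011-
  m10: 1-10 ←essential
  m13: -101,1-01
Essential: 0000, 1-10
Petrick residual → -101, -110
Min cover (4 terms): bc'd + bcd' + a'b'c'd' + acd'

4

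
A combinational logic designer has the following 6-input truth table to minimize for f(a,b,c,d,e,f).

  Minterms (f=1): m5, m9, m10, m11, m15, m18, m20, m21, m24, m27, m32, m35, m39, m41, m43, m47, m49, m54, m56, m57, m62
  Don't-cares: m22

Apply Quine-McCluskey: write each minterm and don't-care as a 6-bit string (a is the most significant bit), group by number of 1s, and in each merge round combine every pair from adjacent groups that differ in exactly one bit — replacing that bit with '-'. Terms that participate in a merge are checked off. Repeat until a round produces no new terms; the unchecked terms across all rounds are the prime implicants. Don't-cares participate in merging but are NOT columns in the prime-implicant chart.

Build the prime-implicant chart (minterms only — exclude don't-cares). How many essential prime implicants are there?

11

[col 0] 000101*, 001001*, 001010*, 001011*, 001111*, 010010*, 010100*, 010101*, 010110*, 011000*, 011011*, 100000, 100011*, 100111*, 101001*, 101011*, 101111*, 110001*, 110110*, 111000*, 111001*, 111110*
[col 1] -01001*, -01011*, -01111*, -10110, -11000, 0-0101, 0-1011, 001-11*, 0010-1*, 00101-, 010-10, 0101-0, 01010-, 1-1001, 10-011*, 10-111*, 100-11*, 101-11*, 1010-1*, 11-001, 11-110, 11100-
[col 2] -01-11, -010-1, 10--11
Prime implicants: -01-11, -010-1, -10110, -11000, 0-0101, 0-1011, 00101-, 010-10, 0101-0, 01010-, 1-1001, 10--11, 100000, 11-001, 11-110, 11100-
PI chart (minterm → PIs covering it):
  5 | 0-0101  (sole → essential)
  9 | -010-1  (sole → essential)
  10 | 00101-  (sole → essential)
  11 | -01-11,-010-1,0-1011,00101-
  15 | -01-11  (sole → essential)
  18 | 010-10  (sole → essential)
  20 | 0101-0,01010-
  21 | 0-0101,01010-
  24 | -11000  (sole → essential)
  27 | 0-1011  (sole → essential)
  32 | 100000  (sole → essential)
  35 | 10--11  (sole → essential)
  39 | 10--11  (sole → essential)
  41 | -010-1,1-1001
  43 | -01-11,-010-1,10--11
  47 | -01-11,10--11
  49 | 11-001  (sole → essential)
  54 | -10110,11-110
  56 | -11000,11100-
  57 | 1-1001,11-001,11100-
  62 | 11-110  (sole → essential)
Essential prime implicants: -01-11, -010-1, -11000, 0-0101, 0-1011, 00101-, 010-10, 10--11, 100000, 11-001, 11-110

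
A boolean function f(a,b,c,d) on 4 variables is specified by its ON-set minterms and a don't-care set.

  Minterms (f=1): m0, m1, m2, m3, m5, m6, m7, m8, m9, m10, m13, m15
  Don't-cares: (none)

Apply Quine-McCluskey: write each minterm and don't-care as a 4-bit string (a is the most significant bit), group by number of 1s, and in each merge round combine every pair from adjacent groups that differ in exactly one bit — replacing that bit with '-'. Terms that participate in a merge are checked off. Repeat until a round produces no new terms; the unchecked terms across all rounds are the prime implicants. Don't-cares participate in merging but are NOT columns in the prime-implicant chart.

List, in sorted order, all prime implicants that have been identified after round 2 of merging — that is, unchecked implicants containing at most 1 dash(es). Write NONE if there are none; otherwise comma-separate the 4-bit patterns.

size-2^0 implicants → 0000(✓)  0001(✓)  0010(✓)  0011(✓)  0101(✓)  0110(✓)  0111(✓)  1000(✓)  1001(✓)  1010(✓)  1101(✓)  1111(✓)
size-2^1 implicants → -000(✓)  -001(✓)  -010(✓)  -101(✓)  -111(✓)  0-01(✓)  0-10(✓)  0-11(✓)  00-0(✓)  00-1(✓)  000-(✓)  001-(✓)  01-1(✓)  011-(✓)  1-01(✓)  10-0(✓)  100-(✓)  11-1(✓)
size-2^2 implicants → --01  -0-0  -00-  -1-1  0--1  0-1-  00--
Unchecked terms (primes): --01, -0-0, -00-, -1-1, 0--1, 0-1-, 00--

NONE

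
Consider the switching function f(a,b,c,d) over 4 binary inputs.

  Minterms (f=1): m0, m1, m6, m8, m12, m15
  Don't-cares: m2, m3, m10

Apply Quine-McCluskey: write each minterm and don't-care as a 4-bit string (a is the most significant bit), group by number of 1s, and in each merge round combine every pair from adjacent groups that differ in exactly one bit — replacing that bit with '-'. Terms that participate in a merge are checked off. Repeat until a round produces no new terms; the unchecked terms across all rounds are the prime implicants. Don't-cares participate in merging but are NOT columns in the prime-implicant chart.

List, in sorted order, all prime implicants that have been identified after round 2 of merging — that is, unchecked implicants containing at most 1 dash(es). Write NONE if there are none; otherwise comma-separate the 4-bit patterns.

0-10, 1-00, 1111

Round 0: 0000✓ 0001✓ 0010✓ 0011✓ 0110✓ 1000✓ 1010✓ 1100✓ 1111
Round 1: -000✓ -010✓ 0-10 00-0✓ 00-1✓ 000-✓ 001-✓ 1-00 10-0✓
Round 2: -0-0 00--
PIs = {-0-0, 0-10, 00--, 1-00, 1111}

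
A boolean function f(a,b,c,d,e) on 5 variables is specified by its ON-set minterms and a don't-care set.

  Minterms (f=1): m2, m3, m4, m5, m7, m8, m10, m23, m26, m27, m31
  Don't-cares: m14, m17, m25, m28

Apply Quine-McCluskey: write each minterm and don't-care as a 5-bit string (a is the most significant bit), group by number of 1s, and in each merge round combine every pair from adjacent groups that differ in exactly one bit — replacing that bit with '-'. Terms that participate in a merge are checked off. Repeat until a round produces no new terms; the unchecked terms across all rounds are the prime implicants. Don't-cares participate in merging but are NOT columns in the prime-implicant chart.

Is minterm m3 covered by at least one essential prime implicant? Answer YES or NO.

size-2^0 implicants → 00010(✓)  00011(✓)  00100(✓)  00101(✓)  00111(✓)  01000(✓)  01010(✓)  01110(✓)  10001(✓)  10111(✓)  11001(✓)  11010(✓)  11011(✓)  11100  11111(✓)
size-2^1 implicants → -0111  -1010  0-010  00-11  0001-  001-1  0010-  01-10  010-0  1-001  1-111  11-11  110-1  1101-
Unchecked terms (primes): -0111, -1010, 0-010, 00-11, 0001-, 001-1, 0010-, 01-10, 010-0, 1-001, 1-111, 11-11, 110-1, 1101-, 11100
Minterm coverage:
  m2 ⊆ 0-010,0001-
  m3 ⊆ 00-11,0001-
  m4 ⊆ 0010- [E]
  m5 ⊆ 001-1,0010-
  m7 ⊆ -0111,00-11,001-1
  m8 ⊆ 010-0 [E]
  m10 ⊆ -1010,0-010,01-10,010-0
  m23 ⊆ -0111,1-111
  m26 ⊆ -1010,1101-
  m27 ⊆ 11-11,110-1,1101-
  m31 ⊆ 1-111,11-11
E = {0010-, 010-0}

NO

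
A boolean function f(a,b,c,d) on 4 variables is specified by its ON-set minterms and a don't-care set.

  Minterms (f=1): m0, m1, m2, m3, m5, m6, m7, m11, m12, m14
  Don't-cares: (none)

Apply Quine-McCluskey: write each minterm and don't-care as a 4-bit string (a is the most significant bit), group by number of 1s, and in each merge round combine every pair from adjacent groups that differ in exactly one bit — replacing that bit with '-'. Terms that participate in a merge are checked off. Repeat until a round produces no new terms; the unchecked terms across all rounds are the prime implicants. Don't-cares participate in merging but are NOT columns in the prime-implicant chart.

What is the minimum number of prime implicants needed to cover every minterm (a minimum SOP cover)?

5

[col 0] 0000*, 0001*, 0010*, 0011*, 0101*, 0110*, 0111*, 1011*, 1100*, 1110*
[col 1] -011, -110, 0-01*, 0-10*, 0-11*, 00-0*, 00-1*, 000-*, 001-*, 01-1*, 011-*, 11-0
[col 2] 0--1, 0-1-, 00--
Prime implicants: -011, -110, 0--1, 0-1-, 00--, 11-0
PI chart (minterm → PIs covering it):
  0 | 00--  (sole → essential)
  1 | 0--1,00--
  2 | 0-1-,00--
  3 | -011,0--1,0-1-,00--
  5 | 0--1  (sole → essential)
  6 | -110,0-1-
  7 | 0--1,0-1-
  11 | -011  (sole → essential)
  12 | 11-0  (sole → essential)
  14 | -110,11-0
Essential prime implicants: -011, 0--1, 00--, 11-0
Petrick residual → -110
Minimum SOP uses 5 PIs: b'cd + bcd' + a'd + a'b' + abd'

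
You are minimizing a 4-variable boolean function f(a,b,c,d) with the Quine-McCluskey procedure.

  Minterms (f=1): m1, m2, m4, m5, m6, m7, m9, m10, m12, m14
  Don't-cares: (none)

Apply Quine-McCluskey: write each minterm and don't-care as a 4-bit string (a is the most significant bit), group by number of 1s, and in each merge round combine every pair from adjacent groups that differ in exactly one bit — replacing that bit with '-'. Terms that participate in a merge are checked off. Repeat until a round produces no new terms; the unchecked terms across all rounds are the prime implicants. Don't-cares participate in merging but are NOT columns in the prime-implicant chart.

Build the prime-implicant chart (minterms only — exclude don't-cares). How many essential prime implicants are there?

size-2^0 implicants → 0001(✓)  0010(✓)  0100(✓)  0101(✓)  0110(✓)  0111(✓)  1001(✓)  1010(✓)  1100(✓)  1110(✓)
size-2^1 implicants → -001  -010(✓)  -100(✓)  -110(✓)  0-01  0-10(✓)  01-0(✓)  01-1(✓)  010-(✓)  011-(✓)  1-10(✓)  11-0(✓)
size-2^2 implicants → --10  -1-0  01--
Unchecked terms (primes): --10, -001, -1-0, 0-01, 01--
Minterm coverage:
  m1 ⊆ -001,0-01
  m2 ⊆ --10 [E]
  m4 ⊆ -1-0,01--
  m5 ⊆ 0-01,01--
  m6 ⊆ --10,-1-0,01--
  m7 ⊆ 01-- [E]
  m9 ⊆ -001 [E]
  m10 ⊆ --10 [E]
  m12 ⊆ -1-0 [E]
  m14 ⊆ --10,-1-0
E = {--10, -001, -1-0, 01--}

4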